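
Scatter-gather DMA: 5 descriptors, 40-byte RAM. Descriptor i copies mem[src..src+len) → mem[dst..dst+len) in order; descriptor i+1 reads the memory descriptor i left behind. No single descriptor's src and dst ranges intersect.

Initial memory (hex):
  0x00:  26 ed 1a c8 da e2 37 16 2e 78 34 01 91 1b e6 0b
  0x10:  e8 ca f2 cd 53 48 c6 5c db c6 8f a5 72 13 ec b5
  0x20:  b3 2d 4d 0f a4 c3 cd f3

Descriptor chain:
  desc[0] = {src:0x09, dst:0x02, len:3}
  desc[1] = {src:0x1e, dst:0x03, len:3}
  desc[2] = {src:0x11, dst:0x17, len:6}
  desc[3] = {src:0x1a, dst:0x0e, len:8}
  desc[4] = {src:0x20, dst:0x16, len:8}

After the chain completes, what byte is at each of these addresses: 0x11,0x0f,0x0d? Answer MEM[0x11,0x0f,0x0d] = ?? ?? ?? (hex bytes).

MEM[0x11,0x0f,0x0d] = 13 48 1b

  after D0: wrote 3B at 0x02 = 783401
  after D1: wrote 3B at 0x03 = ecb5b3
  after D2: wrote 6B at 0x17 = caf2cd5348c6
  after D3: wrote 8B at 0x0e = 5348c613ecb5b32d
  after D4: wrote 8B at 0x16 = b32d4d0fa4c3cdf3
query mem[0x11]=0x13, mem[0x0f]=0x48, mem[0x0d]=0x1b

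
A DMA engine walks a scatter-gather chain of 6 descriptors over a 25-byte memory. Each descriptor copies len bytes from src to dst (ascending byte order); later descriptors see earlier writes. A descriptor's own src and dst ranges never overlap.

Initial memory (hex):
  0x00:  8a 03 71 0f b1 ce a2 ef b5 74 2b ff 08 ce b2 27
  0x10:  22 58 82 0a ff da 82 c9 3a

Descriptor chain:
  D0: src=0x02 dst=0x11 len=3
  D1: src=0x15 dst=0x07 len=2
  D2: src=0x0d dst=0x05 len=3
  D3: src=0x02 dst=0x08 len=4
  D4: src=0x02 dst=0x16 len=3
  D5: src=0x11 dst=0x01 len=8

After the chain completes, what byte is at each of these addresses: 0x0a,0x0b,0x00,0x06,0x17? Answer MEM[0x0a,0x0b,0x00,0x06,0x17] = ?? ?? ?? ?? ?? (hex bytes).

MEM[0x0a,0x0b,0x00,0x06,0x17] = b1 ce 8a 71 0f

[0] 0x02->0x11 len=3 : 71 0f b1
[1] 0x15->0x07 len=2 : da 82
[2] 0x0d->0x05 len=3 : ce b2 27
[3] 0x02->0x08 len=4 : 71 0f b1 ce
[4] 0x02->0x16 len=3 : 71 0f b1
[5] 0x11->0x01 len=8 : 71 0f b1 ff da 71 0f b1
query mem[0x0a]=0xb1, mem[0x0b]=0xce, mem[0x00]=0x8a, mem[0x06]=0x71, mem[0x17]=0x0f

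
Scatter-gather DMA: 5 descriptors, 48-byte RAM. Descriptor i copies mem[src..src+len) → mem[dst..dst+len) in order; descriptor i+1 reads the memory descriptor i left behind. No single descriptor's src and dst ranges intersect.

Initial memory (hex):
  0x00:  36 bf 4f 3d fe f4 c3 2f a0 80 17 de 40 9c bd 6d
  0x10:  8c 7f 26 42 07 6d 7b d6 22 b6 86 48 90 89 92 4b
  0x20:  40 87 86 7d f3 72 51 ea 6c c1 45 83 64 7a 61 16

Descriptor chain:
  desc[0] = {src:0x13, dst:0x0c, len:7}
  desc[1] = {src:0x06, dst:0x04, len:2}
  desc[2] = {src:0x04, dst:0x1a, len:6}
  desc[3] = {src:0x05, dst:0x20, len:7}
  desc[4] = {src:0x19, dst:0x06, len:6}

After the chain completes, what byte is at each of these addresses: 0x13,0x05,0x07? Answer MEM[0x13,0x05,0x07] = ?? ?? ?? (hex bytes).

#0 dst[0x0c+7] := {0x42,0x07,0x6d,0x7b,0xd6,0x22,0xb6}
#1 dst[0x04+2] := {0xc3,0x2f}
#2 dst[0x1a+6] := {0xc3,0x2f,0xc3,0x2f,0xa0,0x80}
#3 dst[0x20+7] := {0x2f,0xc3,0x2f,0xa0,0x80,0x17,0xde}
#4 dst[0x06+6] := {0xb6,0xc3,0x2f,0xc3,0x2f,0xa0}
query mem[0x13]=0x42, mem[0x05]=0x2f, mem[0x07]=0xc3

MEM[0x13,0x05,0x07] = 42 2f c3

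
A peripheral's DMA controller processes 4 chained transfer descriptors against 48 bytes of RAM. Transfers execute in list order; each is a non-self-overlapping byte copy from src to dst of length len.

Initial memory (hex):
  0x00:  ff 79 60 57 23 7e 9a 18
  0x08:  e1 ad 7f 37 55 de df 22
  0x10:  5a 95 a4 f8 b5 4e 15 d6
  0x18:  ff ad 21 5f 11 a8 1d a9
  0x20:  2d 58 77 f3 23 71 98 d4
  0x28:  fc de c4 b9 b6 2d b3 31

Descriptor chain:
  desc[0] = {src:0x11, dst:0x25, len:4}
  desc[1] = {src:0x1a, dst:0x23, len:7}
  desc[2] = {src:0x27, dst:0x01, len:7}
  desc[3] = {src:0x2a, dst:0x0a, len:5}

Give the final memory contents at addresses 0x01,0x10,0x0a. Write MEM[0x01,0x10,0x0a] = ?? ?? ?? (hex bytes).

  after D0: wrote 4B at 0x25 = 95a4f8b5
  after D1: wrote 7B at 0x23 = 215f11a81da92d
  after D2: wrote 7B at 0x01 = 1da92dc4b9b62d
  after D3: wrote 5B at 0x0a = c4b9b62db3
query mem[0x01]=0x1d, mem[0x10]=0x5a, mem[0x0a]=0xc4

MEM[0x01,0x10,0x0a] = 1d 5a c4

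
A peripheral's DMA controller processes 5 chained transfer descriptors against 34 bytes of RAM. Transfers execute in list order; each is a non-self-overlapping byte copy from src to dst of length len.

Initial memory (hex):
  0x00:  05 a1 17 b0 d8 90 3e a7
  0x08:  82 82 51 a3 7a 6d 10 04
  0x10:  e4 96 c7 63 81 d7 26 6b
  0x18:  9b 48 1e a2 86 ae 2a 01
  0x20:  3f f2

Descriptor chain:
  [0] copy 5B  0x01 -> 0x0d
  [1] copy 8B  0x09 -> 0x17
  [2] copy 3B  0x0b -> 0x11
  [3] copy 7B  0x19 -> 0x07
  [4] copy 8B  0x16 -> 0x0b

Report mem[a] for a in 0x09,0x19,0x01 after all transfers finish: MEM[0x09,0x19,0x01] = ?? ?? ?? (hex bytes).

  after D0: wrote 5B at 0x0d = a117b0d890
  after D1: wrote 8B at 0x17 = 8251a37aa117b0d8
  after D2: wrote 3B at 0x11 = a37aa1
  after D3: wrote 7B at 0x07 = a37aa117b0d801
  after D4: wrote 8B at 0x0b = 268251a37aa117b0
query mem[0x09]=0xa1, mem[0x19]=0xa3, mem[0x01]=0xa1

MEM[0x09,0x19,0x01] = a1 a3 a1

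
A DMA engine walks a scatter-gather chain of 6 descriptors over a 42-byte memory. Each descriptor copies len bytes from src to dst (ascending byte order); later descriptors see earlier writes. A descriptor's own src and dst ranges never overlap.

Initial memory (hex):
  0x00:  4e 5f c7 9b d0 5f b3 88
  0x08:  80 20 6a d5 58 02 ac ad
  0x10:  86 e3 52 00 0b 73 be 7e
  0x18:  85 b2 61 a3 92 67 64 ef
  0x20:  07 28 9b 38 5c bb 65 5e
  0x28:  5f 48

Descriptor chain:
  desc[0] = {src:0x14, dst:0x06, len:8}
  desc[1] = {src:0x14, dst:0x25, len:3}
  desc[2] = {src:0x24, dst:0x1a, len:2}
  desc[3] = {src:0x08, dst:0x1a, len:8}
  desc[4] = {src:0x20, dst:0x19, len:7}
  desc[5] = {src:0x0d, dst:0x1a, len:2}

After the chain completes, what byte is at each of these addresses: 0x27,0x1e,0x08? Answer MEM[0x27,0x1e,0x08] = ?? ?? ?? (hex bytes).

[0] 0x14->0x06 len=8 : 0b 73 be 7e 85 b2 61 a3
[1] 0x14->0x25 len=3 : 0b 73 be
[2] 0x24->0x1a len=2 : 5c 0b
[3] 0x08->0x1a len=8 : be 7e 85 b2 61 a3 ac ad
[4] 0x20->0x19 len=7 : ac ad 9b 38 5c 0b 73
[5] 0x0d->0x1a len=2 : a3 ac
query mem[0x27]=0xbe, mem[0x1e]=0x0b, mem[0x08]=0xbe

MEM[0x27,0x1e,0x08] = be 0b be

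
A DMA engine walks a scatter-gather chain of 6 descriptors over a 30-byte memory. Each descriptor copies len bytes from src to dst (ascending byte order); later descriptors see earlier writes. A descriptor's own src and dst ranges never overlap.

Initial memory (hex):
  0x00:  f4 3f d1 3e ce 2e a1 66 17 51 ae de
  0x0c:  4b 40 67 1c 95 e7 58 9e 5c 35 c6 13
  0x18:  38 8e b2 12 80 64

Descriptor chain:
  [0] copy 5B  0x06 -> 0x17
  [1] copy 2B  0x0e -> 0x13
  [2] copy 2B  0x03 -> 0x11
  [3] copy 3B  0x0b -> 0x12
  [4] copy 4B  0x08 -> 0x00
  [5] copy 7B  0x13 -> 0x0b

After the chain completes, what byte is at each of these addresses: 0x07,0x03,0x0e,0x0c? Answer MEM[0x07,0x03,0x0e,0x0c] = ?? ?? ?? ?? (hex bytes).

D0: mem[0x17..0x1b] <- [a1 66 17 51 ae]
D1: mem[0x13..0x14] <- [67 1c]
D2: mem[0x11..0x12] <- [3e ce]
D3: mem[0x12..0x14] <- [de 4b 40]
D4: mem[0x00..0x03] <- [17 51 ae de]
D5: mem[0x0b..0x11] <- [4b 40 35 c6 a1 66 17]
query mem[0x07]=0x66, mem[0x03]=0xde, mem[0x0e]=0xc6, mem[0x0c]=0x40

MEM[0x07,0x03,0x0e,0x0c] = 66 de c6 40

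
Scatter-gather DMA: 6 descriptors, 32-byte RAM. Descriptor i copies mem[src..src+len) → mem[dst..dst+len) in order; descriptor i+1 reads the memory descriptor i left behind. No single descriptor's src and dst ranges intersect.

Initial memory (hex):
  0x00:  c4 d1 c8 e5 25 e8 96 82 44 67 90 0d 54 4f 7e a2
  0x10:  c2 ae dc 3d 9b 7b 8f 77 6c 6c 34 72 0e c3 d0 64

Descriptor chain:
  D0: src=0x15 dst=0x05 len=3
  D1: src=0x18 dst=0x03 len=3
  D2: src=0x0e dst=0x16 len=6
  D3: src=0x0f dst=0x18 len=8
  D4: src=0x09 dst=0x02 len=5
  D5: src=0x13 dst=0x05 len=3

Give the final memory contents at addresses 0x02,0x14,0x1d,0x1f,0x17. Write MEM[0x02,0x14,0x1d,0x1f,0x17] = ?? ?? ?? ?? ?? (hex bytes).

MEM[0x02,0x14,0x1d,0x1f,0x17] = 67 9b 9b 7e a2

[0] 0x15->0x05 len=3 : 7b 8f 77
[1] 0x18->0x03 len=3 : 6c 6c 34
[2] 0x0e->0x16 len=6 : 7e a2 c2 ae dc 3d
[3] 0x0f->0x18 len=8 : a2 c2 ae dc 3d 9b 7b 7e
[4] 0x09->0x02 len=5 : 67 90 0d 54 4f
[5] 0x13->0x05 len=3 : 3d 9b 7b
query mem[0x02]=0x67, mem[0x14]=0x9b, mem[0x1d]=0x9b, mem[0x1f]=0x7e, mem[0x17]=0xa2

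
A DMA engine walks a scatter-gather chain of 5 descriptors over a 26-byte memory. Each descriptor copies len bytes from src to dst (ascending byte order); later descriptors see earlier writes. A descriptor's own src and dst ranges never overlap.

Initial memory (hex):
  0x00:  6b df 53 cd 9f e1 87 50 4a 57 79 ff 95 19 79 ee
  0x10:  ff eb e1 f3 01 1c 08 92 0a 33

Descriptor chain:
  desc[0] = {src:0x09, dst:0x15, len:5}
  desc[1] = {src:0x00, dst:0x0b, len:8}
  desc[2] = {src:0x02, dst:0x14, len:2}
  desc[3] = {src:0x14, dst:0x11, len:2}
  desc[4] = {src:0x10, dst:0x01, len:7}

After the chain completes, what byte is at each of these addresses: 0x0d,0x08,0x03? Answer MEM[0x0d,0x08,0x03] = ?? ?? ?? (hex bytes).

[0] 0x09->0x15 len=5 : 57 79 ff 95 19
[1] 0x00->0x0b len=8 : 6b df 53 cd 9f e1 87 50
[2] 0x02->0x14 len=2 : 53 cd
[3] 0x14->0x11 len=2 : 53 cd
[4] 0x10->0x01 len=7 : e1 53 cd f3 53 cd 79
query mem[0x0d]=0x53, mem[0x08]=0x4a, mem[0x03]=0xcd

MEM[0x0d,0x08,0x03] = 53 4a cd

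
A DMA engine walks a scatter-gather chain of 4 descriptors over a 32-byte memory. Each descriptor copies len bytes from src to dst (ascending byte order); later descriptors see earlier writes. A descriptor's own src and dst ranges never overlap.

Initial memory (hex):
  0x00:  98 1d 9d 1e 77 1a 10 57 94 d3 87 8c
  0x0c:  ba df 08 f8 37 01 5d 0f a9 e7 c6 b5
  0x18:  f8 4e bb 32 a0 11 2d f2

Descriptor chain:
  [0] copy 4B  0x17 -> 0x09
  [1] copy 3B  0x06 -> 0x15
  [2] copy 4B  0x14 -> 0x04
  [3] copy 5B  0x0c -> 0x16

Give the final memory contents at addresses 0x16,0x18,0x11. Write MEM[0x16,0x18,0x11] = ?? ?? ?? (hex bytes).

[0] 0x17->0x09 len=4 : b5 f8 4e bb
[1] 0x06->0x15 len=3 : 10 57 94
[2] 0x14->0x04 len=4 : a9 10 57 94
[3] 0x0c->0x16 len=5 : bb df 08 f8 37
query mem[0x16]=0xbb, mem[0x18]=0x08, mem[0x11]=0x01

MEM[0x16,0x18,0x11] = bb 08 01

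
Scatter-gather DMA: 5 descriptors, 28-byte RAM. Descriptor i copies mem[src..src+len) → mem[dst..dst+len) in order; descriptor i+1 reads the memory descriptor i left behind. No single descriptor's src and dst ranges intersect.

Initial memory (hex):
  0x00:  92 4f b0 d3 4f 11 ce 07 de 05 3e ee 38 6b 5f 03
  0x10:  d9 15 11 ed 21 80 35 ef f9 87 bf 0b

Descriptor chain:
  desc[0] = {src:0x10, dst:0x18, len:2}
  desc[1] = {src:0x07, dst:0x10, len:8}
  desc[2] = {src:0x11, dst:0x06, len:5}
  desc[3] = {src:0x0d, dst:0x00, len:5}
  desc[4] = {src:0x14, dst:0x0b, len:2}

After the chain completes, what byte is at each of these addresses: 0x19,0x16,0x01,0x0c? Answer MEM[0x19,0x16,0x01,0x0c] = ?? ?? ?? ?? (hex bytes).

#0 dst[0x18+2] := {0xd9,0x15}
#1 dst[0x10+8] := {0x07,0xde,0x05,0x3e,0xee,0x38,0x6b,0x5f}
#2 dst[0x06+5] := {0xde,0x05,0x3e,0xee,0x38}
#3 dst[0x00+5] := {0x6b,0x5f,0x03,0x07,0xde}
#4 dst[0x0b+2] := {0xee,0x38}
query mem[0x19]=0x15, mem[0x16]=0x6b, mem[0x01]=0x5f, mem[0x0c]=0x38

MEM[0x19,0x16,0x01,0x0c] = 15 6b 5f 38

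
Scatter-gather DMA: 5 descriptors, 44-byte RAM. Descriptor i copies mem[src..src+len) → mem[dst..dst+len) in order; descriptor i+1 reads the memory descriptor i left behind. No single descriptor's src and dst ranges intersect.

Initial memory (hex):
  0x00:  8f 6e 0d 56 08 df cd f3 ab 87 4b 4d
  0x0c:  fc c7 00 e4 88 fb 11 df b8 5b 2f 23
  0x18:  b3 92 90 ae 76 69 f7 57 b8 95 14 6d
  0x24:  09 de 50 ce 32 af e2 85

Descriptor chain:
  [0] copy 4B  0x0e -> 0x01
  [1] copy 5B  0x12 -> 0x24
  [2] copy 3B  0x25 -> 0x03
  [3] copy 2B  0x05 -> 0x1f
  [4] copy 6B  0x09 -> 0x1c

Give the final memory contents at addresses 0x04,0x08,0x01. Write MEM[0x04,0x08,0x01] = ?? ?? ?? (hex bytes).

[0] 0x0e->0x01 len=4 : 00 e4 88 fb
[1] 0x12->0x24 len=5 : 11 df b8 5b 2f
[2] 0x25->0x03 len=3 : df b8 5b
[3] 0x05->0x1f len=2 : 5b cd
[4] 0x09->0x1c len=6 : 87 4b 4d fc c7 00
query mem[0x04]=0xb8, mem[0x08]=0xab, mem[0x01]=0x00

MEM[0x04,0x08,0x01] = b8 ab 00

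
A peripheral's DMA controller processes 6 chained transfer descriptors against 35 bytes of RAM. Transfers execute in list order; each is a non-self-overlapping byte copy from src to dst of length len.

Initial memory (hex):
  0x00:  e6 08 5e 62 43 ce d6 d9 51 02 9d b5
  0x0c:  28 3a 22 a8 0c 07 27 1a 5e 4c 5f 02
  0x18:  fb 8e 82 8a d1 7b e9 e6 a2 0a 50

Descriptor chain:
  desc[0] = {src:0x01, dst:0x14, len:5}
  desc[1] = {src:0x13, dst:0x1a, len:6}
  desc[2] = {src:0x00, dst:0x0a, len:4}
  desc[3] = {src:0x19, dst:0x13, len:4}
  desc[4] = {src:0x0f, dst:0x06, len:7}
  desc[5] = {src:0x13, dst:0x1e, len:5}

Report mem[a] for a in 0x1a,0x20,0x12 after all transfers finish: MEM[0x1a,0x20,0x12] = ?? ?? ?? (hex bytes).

  after D0: wrote 5B at 0x14 = 085e6243ce
  after D1: wrote 6B at 0x1a = 1a085e6243ce
  after D2: wrote 4B at 0x0a = e6085e62
  after D3: wrote 4B at 0x13 = 8e1a085e
  after D4: wrote 7B at 0x06 = a80c07278e1a08
  after D5: wrote 5B at 0x1e = 8e1a085e43
query mem[0x1a]=0x1a, mem[0x20]=0x08, mem[0x12]=0x27

MEM[0x1a,0x20,0x12] = 1a 08 27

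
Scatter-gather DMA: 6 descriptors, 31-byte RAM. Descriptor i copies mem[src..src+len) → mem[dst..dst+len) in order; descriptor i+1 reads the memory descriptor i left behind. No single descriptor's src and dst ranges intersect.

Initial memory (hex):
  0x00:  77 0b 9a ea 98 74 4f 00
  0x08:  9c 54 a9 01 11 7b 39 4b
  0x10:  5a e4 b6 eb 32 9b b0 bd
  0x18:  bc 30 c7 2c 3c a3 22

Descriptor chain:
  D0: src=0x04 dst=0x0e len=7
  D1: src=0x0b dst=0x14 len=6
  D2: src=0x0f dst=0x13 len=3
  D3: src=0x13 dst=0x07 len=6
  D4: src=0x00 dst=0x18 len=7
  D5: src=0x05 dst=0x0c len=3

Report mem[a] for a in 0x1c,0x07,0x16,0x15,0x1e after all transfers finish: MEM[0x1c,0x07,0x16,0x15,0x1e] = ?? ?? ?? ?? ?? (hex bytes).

MEM[0x1c,0x07,0x16,0x15,0x1e] = 98 74 7b 00 4f

#0 dst[0x0e+7] := {0x98,0x74,0x4f,0x00,0x9c,0x54,0xa9}
#1 dst[0x14+6] := {0x01,0x11,0x7b,0x98,0x74,0x4f}
#2 dst[0x13+3] := {0x74,0x4f,0x00}
#3 dst[0x07+6] := {0x74,0x4f,0x00,0x7b,0x98,0x74}
#4 dst[0x18+7] := {0x77,0x0b,0x9a,0xea,0x98,0x74,0x4f}
#5 dst[0x0c+3] := {0x74,0x4f,0x74}
query mem[0x1c]=0x98, mem[0x07]=0x74, mem[0x16]=0x7b, mem[0x15]=0x00, mem[0x1e]=0x4f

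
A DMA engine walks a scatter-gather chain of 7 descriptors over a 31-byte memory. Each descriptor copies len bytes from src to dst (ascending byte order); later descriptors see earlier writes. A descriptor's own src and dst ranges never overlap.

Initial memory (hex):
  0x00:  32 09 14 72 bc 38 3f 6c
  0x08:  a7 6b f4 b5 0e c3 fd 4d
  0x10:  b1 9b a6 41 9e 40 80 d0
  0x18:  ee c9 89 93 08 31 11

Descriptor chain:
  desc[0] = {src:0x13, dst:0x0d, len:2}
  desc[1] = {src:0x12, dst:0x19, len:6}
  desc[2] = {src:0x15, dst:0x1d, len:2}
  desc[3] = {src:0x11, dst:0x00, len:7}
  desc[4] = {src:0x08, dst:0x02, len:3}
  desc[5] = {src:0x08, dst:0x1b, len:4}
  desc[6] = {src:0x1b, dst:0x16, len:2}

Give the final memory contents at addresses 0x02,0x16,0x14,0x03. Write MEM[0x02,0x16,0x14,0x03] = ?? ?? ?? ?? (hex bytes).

#0 dst[0x0d+2] := {0x41,0x9e}
#1 dst[0x19+6] := {0xa6,0x41,0x9e,0x40,0x80,0xd0}
#2 dst[0x1d+2] := {0x40,0x80}
#3 dst[0x00+7] := {0x9b,0xa6,0x41,0x9e,0x40,0x80,0xd0}
#4 dst[0x02+3] := {0xa7,0x6b,0xf4}
#5 dst[0x1b+4] := {0xa7,0x6b,0xf4,0xb5}
#6 dst[0x16+2] := {0xa7,0x6b}
query mem[0x02]=0xa7, mem[0x16]=0xa7, mem[0x14]=0x9e, mem[0x03]=0x6b

MEM[0x02,0x16,0x14,0x03] = a7 a7 9e 6b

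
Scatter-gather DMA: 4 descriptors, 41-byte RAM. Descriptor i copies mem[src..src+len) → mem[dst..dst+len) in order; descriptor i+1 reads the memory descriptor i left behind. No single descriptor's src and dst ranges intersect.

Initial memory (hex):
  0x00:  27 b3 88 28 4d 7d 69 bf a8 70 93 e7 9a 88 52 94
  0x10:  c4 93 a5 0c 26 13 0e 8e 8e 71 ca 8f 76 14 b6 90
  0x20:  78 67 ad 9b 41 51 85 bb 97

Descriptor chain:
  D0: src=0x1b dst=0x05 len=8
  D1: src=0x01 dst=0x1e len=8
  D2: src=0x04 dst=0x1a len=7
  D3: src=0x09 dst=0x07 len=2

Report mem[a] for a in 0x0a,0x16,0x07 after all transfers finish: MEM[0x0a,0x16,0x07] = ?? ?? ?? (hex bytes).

MEM[0x0a,0x16,0x07] = 78 0e 90

D0: mem[0x05..0x0c] <- [8f 76 14 b6 90 78 67 ad]
D1: mem[0x1e..0x25] <- [b3 88 28 4d 8f 76 14 b6]
D2: mem[0x1a..0x20] <- [4d 8f 76 14 b6 90 78]
D3: mem[0x07..0x08] <- [90 78]
query mem[0x0a]=0x78, mem[0x16]=0x0e, mem[0x07]=0x90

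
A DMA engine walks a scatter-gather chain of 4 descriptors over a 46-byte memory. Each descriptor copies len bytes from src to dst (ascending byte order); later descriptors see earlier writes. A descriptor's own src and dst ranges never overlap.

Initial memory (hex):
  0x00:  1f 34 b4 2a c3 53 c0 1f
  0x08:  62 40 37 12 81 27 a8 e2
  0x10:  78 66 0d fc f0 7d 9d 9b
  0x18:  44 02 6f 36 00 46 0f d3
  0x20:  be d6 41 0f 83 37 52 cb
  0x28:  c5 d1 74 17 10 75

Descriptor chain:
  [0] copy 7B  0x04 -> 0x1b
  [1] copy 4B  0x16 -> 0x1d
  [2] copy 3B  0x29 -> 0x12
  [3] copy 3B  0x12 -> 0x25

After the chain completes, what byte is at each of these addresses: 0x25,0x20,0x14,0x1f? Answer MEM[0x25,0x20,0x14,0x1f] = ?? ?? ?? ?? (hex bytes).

MEM[0x25,0x20,0x14,0x1f] = d1 02 17 44

D0: mem[0x1b..0x21] <- [c3 53 c0 1f 62 40 37]
D1: mem[0x1d..0x20] <- [9d 9b 44 02]
D2: mem[0x12..0x14] <- [d1 74 17]
D3: mem[0x25..0x27] <- [d1 74 17]
query mem[0x25]=0xd1, mem[0x20]=0x02, mem[0x14]=0x17, mem[0x1f]=0x44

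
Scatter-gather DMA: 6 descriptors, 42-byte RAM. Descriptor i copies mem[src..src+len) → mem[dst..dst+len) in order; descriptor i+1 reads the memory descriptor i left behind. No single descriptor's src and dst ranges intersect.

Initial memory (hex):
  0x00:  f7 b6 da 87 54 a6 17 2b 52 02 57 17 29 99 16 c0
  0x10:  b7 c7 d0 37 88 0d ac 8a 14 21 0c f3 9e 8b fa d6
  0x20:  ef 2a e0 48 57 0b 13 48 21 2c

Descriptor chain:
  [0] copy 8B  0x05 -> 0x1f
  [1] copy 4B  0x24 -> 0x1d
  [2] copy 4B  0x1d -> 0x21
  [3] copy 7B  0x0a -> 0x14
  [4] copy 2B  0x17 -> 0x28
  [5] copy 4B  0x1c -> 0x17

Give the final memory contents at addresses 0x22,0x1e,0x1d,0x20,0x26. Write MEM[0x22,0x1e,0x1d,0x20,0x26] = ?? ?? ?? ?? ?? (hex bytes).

MEM[0x22,0x1e,0x1d,0x20,0x26] = 17 17 57 48 29

[0] 0x05->0x1f len=8 : a6 17 2b 52 02 57 17 29
[1] 0x24->0x1d len=4 : 57 17 29 48
[2] 0x1d->0x21 len=4 : 57 17 29 48
[3] 0x0a->0x14 len=7 : 57 17 29 99 16 c0 b7
[4] 0x17->0x28 len=2 : 99 16
[5] 0x1c->0x17 len=4 : 9e 57 17 29
query mem[0x22]=0x17, mem[0x1e]=0x17, mem[0x1d]=0x57, mem[0x20]=0x48, mem[0x26]=0x29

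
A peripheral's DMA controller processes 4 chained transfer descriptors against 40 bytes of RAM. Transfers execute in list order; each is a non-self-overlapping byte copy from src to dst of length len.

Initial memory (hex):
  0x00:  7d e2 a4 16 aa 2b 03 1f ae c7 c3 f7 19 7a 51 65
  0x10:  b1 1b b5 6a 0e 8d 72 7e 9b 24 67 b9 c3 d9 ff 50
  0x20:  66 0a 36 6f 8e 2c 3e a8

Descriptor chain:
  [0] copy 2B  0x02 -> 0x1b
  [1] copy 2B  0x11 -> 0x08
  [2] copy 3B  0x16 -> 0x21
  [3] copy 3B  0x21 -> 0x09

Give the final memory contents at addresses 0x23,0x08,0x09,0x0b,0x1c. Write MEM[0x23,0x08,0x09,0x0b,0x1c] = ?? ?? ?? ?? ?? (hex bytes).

#0 dst[0x1b+2] := {0xa4,0x16}
#1 dst[0x08+2] := {0x1b,0xb5}
#2 dst[0x21+3] := {0x72,0x7e,0x9b}
#3 dst[0x09+3] := {0x72,0x7e,0x9b}
query mem[0x23]=0x9b, mem[0x08]=0x1b, mem[0x09]=0x72, mem[0x0b]=0x9b, mem[0x1c]=0x16

MEM[0x23,0x08,0x09,0x0b,0x1c] = 9b 1b 72 9b 16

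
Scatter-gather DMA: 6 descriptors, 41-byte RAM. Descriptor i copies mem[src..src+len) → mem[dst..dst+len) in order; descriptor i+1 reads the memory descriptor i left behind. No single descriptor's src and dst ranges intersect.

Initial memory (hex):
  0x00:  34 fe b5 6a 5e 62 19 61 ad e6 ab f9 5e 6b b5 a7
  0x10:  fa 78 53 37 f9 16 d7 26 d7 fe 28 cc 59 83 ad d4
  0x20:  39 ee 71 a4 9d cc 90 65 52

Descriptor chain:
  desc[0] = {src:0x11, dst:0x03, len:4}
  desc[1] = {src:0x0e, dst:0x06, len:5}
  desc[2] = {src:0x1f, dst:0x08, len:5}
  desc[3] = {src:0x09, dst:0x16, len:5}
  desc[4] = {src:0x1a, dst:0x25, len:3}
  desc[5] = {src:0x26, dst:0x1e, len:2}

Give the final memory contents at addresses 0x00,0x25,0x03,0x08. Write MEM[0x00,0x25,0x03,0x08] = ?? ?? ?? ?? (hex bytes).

MEM[0x00,0x25,0x03,0x08] = 34 6b 78 d4

  after D0: wrote 4B at 0x03 = 785337f9
  after D1: wrote 5B at 0x06 = b5a7fa7853
  after D2: wrote 5B at 0x08 = d439ee71a4
  after D3: wrote 5B at 0x16 = 39ee71a46b
  after D4: wrote 3B at 0x25 = 6bcc59
  after D5: wrote 2B at 0x1e = cc59
query mem[0x00]=0x34, mem[0x25]=0x6b, mem[0x03]=0x78, mem[0x08]=0xd4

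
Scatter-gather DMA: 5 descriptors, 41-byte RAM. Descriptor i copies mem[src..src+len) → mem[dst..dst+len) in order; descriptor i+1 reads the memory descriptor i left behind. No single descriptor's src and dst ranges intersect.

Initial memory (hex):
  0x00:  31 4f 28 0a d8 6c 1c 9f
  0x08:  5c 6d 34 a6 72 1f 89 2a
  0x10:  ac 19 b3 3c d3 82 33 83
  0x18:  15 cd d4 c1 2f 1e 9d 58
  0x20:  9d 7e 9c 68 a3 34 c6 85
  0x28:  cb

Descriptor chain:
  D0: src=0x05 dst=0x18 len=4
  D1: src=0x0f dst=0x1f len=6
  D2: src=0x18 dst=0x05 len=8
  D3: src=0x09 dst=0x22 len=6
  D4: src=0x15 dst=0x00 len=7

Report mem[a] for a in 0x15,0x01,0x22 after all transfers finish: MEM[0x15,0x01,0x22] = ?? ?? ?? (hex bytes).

MEM[0x15,0x01,0x22] = 82 33 2f

[0] 0x05->0x18 len=4 : 6c 1c 9f 5c
[1] 0x0f->0x1f len=6 : 2a ac 19 b3 3c d3
[2] 0x18->0x05 len=8 : 6c 1c 9f 5c 2f 1e 9d 2a
[3] 0x09->0x22 len=6 : 2f 1e 9d 2a 1f 89
[4] 0x15->0x00 len=7 : 82 33 83 6c 1c 9f 5c
query mem[0x15]=0x82, mem[0x01]=0x33, mem[0x22]=0x2f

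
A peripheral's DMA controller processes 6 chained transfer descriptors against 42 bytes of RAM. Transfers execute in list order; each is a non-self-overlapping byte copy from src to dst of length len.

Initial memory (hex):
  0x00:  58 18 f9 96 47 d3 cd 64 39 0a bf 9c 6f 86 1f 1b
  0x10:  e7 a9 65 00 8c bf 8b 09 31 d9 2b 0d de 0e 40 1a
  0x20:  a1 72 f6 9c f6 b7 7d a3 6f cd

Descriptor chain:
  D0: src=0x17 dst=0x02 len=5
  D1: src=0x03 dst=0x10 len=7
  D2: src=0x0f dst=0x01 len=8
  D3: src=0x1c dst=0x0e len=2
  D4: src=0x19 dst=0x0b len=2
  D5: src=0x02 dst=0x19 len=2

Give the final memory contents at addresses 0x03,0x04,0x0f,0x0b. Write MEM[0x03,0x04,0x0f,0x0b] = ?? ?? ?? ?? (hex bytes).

MEM[0x03,0x04,0x0f,0x0b] = d9 2b 0e d9

  after D0: wrote 5B at 0x02 = 0931d92b0d
  after D1: wrote 7B at 0x10 = 31d92b0d64390a
  after D2: wrote 8B at 0x01 = 1b31d92b0d64390a
  after D3: wrote 2B at 0x0e = de0e
  after D4: wrote 2B at 0x0b = d92b
  after D5: wrote 2B at 0x19 = 31d9
query mem[0x03]=0xd9, mem[0x04]=0x2b, mem[0x0f]=0x0e, mem[0x0b]=0xd9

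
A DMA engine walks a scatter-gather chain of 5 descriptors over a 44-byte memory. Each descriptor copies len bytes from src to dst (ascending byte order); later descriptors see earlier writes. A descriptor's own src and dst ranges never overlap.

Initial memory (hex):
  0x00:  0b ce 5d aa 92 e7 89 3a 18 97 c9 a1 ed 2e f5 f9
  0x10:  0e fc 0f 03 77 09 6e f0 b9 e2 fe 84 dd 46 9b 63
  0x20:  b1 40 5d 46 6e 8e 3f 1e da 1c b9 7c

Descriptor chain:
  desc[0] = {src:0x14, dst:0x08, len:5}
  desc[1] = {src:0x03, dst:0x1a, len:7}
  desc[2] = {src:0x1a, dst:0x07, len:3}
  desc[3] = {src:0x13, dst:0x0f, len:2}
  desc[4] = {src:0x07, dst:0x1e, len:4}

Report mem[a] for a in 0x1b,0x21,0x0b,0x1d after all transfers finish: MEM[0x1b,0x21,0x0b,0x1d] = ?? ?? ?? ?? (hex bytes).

D0: mem[0x08..0x0c] <- [77 09 6e f0 b9]
D1: mem[0x1a..0x20] <- [aa 92 e7 89 3a 77 09]
D2: mem[0x07..0x09] <- [aa 92 e7]
D3: mem[0x0f..0x10] <- [03 77]
D4: mem[0x1e..0x21] <- [aa 92 e7 6e]
query mem[0x1b]=0x92, mem[0x21]=0x6e, mem[0x0b]=0xf0, mem[0x1d]=0x89

MEM[0x1b,0x21,0x0b,0x1d] = 92 6e f0 89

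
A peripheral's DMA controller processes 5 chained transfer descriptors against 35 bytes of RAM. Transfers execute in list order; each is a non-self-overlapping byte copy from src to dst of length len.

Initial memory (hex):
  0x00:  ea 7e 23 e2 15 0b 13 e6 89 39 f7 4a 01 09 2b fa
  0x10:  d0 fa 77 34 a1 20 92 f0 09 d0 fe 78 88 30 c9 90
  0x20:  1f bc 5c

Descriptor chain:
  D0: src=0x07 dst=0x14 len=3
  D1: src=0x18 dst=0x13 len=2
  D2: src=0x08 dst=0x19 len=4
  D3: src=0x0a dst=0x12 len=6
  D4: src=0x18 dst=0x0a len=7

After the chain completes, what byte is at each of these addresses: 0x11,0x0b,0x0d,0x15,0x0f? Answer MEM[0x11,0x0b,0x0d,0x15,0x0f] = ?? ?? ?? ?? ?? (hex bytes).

[0] 0x07->0x14 len=3 : e6 89 39
[1] 0x18->0x13 len=2 : 09 d0
[2] 0x08->0x19 len=4 : 89 39 f7 4a
[3] 0x0a->0x12 len=6 : f7 4a 01 09 2b fa
[4] 0x18->0x0a len=7 : 09 89 39 f7 4a 30 c9
query mem[0x11]=0xfa, mem[0x0b]=0x89, mem[0x0d]=0xf7, mem[0x15]=0x09, mem[0x0f]=0x30

MEM[0x11,0x0b,0x0d,0x15,0x0f] = fa 89 f7 09 30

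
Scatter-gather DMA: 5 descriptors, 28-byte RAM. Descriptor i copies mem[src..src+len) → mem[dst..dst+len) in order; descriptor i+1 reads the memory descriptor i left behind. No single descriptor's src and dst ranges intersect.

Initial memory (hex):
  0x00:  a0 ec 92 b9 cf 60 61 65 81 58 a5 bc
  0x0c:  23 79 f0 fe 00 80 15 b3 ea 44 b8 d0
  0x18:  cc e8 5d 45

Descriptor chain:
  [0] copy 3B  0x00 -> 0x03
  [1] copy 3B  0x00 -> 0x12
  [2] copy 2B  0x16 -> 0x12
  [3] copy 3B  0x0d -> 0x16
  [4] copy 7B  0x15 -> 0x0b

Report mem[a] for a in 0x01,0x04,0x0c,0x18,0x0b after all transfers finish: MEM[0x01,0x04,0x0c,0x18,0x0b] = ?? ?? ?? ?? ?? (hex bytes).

MEM[0x01,0x04,0x0c,0x18,0x0b] = ec ec 79 fe 44

  after D0: wrote 3B at 0x03 = a0ec92
  after D1: wrote 3B at 0x12 = a0ec92
  after D2: wrote 2B at 0x12 = b8d0
  after D3: wrote 3B at 0x16 = 79f0fe
  after D4: wrote 7B at 0x0b = 4479f0fee85d45
query mem[0x01]=0xec, mem[0x04]=0xec, mem[0x0c]=0x79, mem[0x18]=0xfe, mem[0x0b]=0x44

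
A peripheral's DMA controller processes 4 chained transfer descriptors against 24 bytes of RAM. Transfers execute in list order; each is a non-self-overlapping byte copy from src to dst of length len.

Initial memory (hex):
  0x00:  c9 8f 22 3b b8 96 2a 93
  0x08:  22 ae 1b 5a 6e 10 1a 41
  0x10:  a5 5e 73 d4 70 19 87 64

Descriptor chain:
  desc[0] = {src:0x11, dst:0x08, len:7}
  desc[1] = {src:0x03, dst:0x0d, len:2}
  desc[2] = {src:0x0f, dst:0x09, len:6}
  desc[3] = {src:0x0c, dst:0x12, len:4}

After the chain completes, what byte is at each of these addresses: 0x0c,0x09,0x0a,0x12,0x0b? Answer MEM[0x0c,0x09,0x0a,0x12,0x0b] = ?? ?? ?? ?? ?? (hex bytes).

D0: mem[0x08..0x0e] <- [5e 73 d4 70 19 87 64]
D1: mem[0x0d..0x0e] <- [3b b8]
D2: mem[0x09..0x0e] <- [41 a5 5e 73 d4 70]
D3: mem[0x12..0x15] <- [73 d4 70 41]
query mem[0x0c]=0x73, mem[0x09]=0x41, mem[0x0a]=0xa5, mem[0x12]=0x73, mem[0x0b]=0x5e

MEM[0x0c,0x09,0x0a,0x12,0x0b] = 73 41 a5 73 5e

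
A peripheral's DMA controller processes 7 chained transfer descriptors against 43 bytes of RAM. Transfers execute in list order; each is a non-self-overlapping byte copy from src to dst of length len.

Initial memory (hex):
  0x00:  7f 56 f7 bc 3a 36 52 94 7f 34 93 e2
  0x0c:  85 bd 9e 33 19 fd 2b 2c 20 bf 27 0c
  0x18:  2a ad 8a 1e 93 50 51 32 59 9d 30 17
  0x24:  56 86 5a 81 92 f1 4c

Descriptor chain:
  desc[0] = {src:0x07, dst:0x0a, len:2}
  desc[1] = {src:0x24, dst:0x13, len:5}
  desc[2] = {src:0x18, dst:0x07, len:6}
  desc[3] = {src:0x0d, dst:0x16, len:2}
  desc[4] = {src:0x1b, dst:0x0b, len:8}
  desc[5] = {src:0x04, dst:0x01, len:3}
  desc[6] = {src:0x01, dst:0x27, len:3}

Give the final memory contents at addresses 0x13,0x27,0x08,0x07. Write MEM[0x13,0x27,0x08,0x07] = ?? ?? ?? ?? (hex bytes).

D0: mem[0x0a..0x0b] <- [94 7f]
D1: mem[0x13..0x17] <- [56 86 5a 81 92]
D2: mem[0x07..0x0c] <- [2a ad 8a 1e 93 50]
D3: mem[0x16..0x17] <- [bd 9e]
D4: mem[0x0b..0x12] <- [1e 93 50 51 32 59 9d 30]
D5: mem[0x01..0x03] <- [3a 36 52]
D6: mem[0x27..0x29] <- [3a 36 52]
query mem[0x13]=0x56, mem[0x27]=0x3a, mem[0x08]=0xad, mem[0x07]=0x2a

MEM[0x13,0x27,0x08,0x07] = 56 3a ad 2a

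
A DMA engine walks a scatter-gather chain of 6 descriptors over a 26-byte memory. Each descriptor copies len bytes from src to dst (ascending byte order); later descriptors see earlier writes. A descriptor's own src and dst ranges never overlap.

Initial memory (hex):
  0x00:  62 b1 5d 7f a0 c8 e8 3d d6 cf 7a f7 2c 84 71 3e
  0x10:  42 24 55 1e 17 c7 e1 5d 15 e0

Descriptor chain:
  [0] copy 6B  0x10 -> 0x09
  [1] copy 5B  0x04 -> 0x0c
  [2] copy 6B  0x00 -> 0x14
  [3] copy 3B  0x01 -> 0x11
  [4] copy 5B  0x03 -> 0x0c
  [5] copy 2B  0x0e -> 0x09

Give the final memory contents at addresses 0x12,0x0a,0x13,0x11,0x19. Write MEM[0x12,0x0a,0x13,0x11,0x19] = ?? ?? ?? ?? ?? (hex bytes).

D0: mem[0x09..0x0e] <- [42 24 55 1e 17 c7]
D1: mem[0x0c..0x10] <- [a0 c8 e8 3d d6]
D2: mem[0x14..0x19] <- [62 b1 5d 7f a0 c8]
D3: mem[0x11..0x13] <- [b1 5d 7f]
D4: mem[0x0c..0x10] <- [7f a0 c8 e8 3d]
D5: mem[0x09..0x0a] <- [c8 e8]
query mem[0x12]=0x5d, mem[0x0a]=0xe8, mem[0x13]=0x7f, mem[0x11]=0xb1, mem[0x19]=0xc8

MEM[0x12,0x0a,0x13,0x11,0x19] = 5d e8 7f b1 c8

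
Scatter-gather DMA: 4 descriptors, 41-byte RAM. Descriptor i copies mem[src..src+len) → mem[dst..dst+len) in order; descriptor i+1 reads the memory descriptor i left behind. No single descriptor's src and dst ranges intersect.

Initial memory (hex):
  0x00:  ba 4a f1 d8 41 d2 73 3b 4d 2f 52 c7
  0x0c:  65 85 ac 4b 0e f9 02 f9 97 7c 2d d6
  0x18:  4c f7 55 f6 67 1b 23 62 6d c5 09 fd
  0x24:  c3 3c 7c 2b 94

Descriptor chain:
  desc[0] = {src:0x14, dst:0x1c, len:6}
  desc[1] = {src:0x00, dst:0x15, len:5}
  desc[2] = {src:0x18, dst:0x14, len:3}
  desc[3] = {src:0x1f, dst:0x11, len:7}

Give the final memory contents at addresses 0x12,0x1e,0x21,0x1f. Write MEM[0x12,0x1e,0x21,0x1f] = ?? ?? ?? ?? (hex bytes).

MEM[0x12,0x1e,0x21,0x1f] = 4c 2d f7 d6

[0] 0x14->0x1c len=6 : 97 7c 2d d6 4c f7
[1] 0x00->0x15 len=5 : ba 4a f1 d8 41
[2] 0x18->0x14 len=3 : d8 41 55
[3] 0x1f->0x11 len=7 : d6 4c f7 09 fd c3 3c
query mem[0x12]=0x4c, mem[0x1e]=0x2d, mem[0x21]=0xf7, mem[0x1f]=0xd6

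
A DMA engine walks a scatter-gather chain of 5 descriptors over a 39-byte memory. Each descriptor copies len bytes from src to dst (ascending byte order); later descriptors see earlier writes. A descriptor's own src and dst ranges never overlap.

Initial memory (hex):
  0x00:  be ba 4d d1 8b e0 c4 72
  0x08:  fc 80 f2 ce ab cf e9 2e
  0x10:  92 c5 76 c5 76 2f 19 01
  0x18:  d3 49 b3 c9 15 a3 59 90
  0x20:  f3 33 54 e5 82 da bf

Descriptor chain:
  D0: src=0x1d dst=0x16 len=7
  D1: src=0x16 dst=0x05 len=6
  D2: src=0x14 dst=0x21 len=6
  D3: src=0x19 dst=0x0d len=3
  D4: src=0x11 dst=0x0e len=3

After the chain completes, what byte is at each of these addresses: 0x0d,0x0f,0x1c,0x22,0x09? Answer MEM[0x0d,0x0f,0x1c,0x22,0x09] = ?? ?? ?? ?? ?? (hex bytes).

MEM[0x0d,0x0f,0x1c,0x22,0x09] = f3 76 e5 2f 33

  after D0: wrote 7B at 0x16 = a35990f33354e5
  after D1: wrote 6B at 0x05 = a35990f33354
  after D2: wrote 6B at 0x21 = 762fa35990f3
  after D3: wrote 3B at 0x0d = f33354
  after D4: wrote 3B at 0x0e = c576c5
query mem[0x0d]=0xf3, mem[0x0f]=0x76, mem[0x1c]=0xe5, mem[0x22]=0x2f, mem[0x09]=0x33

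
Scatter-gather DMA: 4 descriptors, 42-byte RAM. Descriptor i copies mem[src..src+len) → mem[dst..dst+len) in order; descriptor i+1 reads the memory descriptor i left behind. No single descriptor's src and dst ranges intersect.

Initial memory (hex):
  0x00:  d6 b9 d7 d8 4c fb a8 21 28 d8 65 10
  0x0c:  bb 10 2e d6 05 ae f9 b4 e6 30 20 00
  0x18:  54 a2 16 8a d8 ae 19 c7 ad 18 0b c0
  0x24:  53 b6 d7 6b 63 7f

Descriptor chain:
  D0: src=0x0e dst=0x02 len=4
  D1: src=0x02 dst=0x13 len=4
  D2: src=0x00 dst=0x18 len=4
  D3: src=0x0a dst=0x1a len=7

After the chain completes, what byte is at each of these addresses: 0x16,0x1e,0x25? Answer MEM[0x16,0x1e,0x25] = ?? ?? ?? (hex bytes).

[0] 0x0e->0x02 len=4 : 2e d6 05 ae
[1] 0x02->0x13 len=4 : 2e d6 05 ae
[2] 0x00->0x18 len=4 : d6 b9 2e d6
[3] 0x0a->0x1a len=7 : 65 10 bb 10 2e d6 05
query mem[0x16]=0xae, mem[0x1e]=0x2e, mem[0x25]=0xb6

MEM[0x16,0x1e,0x25] = ae 2e b6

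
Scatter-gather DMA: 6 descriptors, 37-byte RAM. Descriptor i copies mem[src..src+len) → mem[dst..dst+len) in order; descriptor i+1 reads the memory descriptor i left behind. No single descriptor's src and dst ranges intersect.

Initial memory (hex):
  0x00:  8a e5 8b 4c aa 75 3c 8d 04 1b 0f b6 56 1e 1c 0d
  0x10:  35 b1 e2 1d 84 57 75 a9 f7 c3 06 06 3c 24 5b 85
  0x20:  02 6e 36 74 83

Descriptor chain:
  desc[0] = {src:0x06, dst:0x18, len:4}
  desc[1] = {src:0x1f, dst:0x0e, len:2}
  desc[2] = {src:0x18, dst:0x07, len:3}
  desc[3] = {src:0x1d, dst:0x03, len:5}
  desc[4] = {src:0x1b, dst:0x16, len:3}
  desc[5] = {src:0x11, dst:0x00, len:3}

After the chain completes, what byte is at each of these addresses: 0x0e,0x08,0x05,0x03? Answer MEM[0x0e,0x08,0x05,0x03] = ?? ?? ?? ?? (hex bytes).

MEM[0x0e,0x08,0x05,0x03] = 85 8d 85 24

#0 dst[0x18+4] := {0x3c,0x8d,0x04,0x1b}
#1 dst[0x0e+2] := {0x85,0x02}
#2 dst[0x07+3] := {0x3c,0x8d,0x04}
#3 dst[0x03+5] := {0x24,0x5b,0x85,0x02,0x6e}
#4 dst[0x16+3] := {0x1b,0x3c,0x24}
#5 dst[0x00+3] := {0xb1,0xe2,0x1d}
query mem[0x0e]=0x85, mem[0x08]=0x8d, mem[0x05]=0x85, mem[0x03]=0x24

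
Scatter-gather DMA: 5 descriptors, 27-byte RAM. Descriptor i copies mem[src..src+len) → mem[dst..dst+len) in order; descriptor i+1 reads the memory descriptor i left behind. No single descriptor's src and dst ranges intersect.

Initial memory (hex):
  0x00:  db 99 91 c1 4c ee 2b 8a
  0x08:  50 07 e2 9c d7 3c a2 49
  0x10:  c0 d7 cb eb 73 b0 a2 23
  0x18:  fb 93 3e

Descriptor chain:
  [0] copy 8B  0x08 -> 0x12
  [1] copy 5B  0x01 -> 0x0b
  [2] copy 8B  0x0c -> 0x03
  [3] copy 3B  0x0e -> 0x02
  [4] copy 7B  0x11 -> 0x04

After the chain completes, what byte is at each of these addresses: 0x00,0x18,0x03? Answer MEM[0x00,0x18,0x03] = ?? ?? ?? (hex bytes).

D0: mem[0x12..0x19] <- [50 07 e2 9c d7 3c a2 49]
D1: mem[0x0b..0x0f] <- [99 91 c1 4c ee]
D2: mem[0x03..0x0a] <- [91 c1 4c ee c0 d7 50 07]
D3: mem[0x02..0x04] <- [4c ee c0]
D4: mem[0x04..0x0a] <- [d7 50 07 e2 9c d7 3c]
query mem[0x00]=0xdb, mem[0x18]=0xa2, mem[0x03]=0xee

MEM[0x00,0x18,0x03] = db a2 ee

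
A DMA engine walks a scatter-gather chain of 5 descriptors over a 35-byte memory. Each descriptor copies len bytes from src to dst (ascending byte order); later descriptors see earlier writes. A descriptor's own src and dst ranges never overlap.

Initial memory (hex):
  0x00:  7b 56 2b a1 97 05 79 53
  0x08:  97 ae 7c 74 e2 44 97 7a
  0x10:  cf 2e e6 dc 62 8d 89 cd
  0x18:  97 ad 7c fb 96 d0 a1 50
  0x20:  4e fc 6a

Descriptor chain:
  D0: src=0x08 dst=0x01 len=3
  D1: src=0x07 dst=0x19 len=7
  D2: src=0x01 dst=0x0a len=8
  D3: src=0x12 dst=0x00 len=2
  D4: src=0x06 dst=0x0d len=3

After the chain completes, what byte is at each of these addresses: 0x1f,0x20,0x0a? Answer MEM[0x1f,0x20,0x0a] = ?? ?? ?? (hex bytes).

MEM[0x1f,0x20,0x0a] = 44 4e 97

[0] 0x08->0x01 len=3 : 97 ae 7c
[1] 0x07->0x19 len=7 : 53 97 ae 7c 74 e2 44
[2] 0x01->0x0a len=8 : 97 ae 7c 97 05 79 53 97
[3] 0x12->0x00 len=2 : e6 dc
[4] 0x06->0x0d len=3 : 79 53 97
query mem[0x1f]=0x44, mem[0x20]=0x4e, mem[0x0a]=0x97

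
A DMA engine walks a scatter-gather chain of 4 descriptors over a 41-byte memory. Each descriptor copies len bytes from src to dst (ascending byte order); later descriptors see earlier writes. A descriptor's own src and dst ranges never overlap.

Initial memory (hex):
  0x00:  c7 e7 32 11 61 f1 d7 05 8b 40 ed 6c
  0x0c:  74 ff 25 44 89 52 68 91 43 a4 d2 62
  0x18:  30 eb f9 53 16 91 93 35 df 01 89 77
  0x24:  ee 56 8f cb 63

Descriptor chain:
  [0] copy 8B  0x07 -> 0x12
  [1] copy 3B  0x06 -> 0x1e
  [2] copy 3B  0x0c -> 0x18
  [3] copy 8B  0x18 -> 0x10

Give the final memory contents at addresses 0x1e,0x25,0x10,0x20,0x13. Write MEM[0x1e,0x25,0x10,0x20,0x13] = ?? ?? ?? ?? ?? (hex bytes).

MEM[0x1e,0x25,0x10,0x20,0x13] = d7 56 74 8b 53

#0 dst[0x12+8] := {0x05,0x8b,0x40,0xed,0x6c,0x74,0xff,0x25}
#1 dst[0x1e+3] := {0xd7,0x05,0x8b}
#2 dst[0x18+3] := {0x74,0xff,0x25}
#3 dst[0x10+8] := {0x74,0xff,0x25,0x53,0x16,0x91,0xd7,0x05}
query mem[0x1e]=0xd7, mem[0x25]=0x56, mem[0x10]=0x74, mem[0x20]=0x8b, mem[0x13]=0x53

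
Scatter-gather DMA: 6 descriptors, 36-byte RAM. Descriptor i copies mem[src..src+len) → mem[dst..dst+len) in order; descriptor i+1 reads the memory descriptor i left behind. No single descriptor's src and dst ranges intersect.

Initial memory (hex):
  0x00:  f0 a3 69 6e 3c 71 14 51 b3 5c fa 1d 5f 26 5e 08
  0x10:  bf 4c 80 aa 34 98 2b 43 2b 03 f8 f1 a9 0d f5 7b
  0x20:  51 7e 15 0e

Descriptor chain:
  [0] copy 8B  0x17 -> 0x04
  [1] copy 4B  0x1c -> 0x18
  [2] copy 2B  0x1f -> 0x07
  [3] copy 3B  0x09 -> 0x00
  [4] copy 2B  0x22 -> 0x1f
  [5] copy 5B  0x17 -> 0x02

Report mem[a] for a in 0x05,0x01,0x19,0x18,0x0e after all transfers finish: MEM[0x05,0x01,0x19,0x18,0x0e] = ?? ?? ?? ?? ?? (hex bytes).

  after D0: wrote 8B at 0x04 = 432b03f8f1a90df5
  after D1: wrote 4B at 0x18 = a90df57b
  after D2: wrote 2B at 0x07 = 7b51
  after D3: wrote 3B at 0x00 = a90df5
  after D4: wrote 2B at 0x1f = 150e
  after D5: wrote 5B at 0x02 = 43a90df57b
query mem[0x05]=0xf5, mem[0x01]=0x0d, mem[0x19]=0x0d, mem[0x18]=0xa9, mem[0x0e]=0x5e

MEM[0x05,0x01,0x19,0x18,0x0e] = f5 0d 0d a9 5e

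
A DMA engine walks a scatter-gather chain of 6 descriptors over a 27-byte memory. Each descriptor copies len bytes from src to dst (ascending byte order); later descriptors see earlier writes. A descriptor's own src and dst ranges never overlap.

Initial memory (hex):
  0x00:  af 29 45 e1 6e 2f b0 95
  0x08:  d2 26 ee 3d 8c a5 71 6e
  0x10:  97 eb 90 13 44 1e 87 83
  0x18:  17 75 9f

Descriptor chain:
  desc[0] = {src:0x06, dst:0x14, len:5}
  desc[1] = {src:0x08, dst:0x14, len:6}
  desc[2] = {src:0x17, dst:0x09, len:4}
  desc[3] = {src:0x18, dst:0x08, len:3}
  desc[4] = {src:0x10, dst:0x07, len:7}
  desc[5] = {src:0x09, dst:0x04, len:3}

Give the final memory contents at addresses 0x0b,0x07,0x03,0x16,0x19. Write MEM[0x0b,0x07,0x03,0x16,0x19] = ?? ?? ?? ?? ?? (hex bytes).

MEM[0x0b,0x07,0x03,0x16,0x19] = d2 97 e1 ee a5

#0 dst[0x14+5] := {0xb0,0x95,0xd2,0x26,0xee}
#1 dst[0x14+6] := {0xd2,0x26,0xee,0x3d,0x8c,0xa5}
#2 dst[0x09+4] := {0x3d,0x8c,0xa5,0x9f}
#3 dst[0x08+3] := {0x8c,0xa5,0x9f}
#4 dst[0x07+7] := {0x97,0xeb,0x90,0x13,0xd2,0x26,0xee}
#5 dst[0x04+3] := {0x90,0x13,0xd2}
query mem[0x0b]=0xd2, mem[0x07]=0x97, mem[0x03]=0xe1, mem[0x16]=0xee, mem[0x19]=0xa5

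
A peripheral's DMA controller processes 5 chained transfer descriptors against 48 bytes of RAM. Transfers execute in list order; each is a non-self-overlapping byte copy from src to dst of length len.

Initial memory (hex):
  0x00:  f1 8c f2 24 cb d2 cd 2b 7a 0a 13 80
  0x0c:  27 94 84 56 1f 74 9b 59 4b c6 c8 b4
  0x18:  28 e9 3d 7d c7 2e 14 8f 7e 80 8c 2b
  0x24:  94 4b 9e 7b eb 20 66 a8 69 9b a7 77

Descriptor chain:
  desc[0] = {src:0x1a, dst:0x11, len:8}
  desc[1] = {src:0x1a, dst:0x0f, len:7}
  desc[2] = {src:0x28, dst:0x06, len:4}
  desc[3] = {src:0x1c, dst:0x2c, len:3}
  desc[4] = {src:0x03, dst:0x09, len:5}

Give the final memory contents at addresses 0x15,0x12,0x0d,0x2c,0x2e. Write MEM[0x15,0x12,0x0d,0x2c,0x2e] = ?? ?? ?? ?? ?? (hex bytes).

MEM[0x15,0x12,0x0d,0x2c,0x2e] = 7e 2e 20 c7 14

#0 dst[0x11+8] := {0x3d,0x7d,0xc7,0x2e,0x14,0x8f,0x7e,0x80}
#1 dst[0x0f+7] := {0x3d,0x7d,0xc7,0x2e,0x14,0x8f,0x7e}
#2 dst[0x06+4] := {0xeb,0x20,0x66,0xa8}
#3 dst[0x2c+3] := {0xc7,0x2e,0x14}
#4 dst[0x09+5] := {0x24,0xcb,0xd2,0xeb,0x20}
query mem[0x15]=0x7e, mem[0x12]=0x2e, mem[0x0d]=0x20, mem[0x2c]=0xc7, mem[0x2e]=0x14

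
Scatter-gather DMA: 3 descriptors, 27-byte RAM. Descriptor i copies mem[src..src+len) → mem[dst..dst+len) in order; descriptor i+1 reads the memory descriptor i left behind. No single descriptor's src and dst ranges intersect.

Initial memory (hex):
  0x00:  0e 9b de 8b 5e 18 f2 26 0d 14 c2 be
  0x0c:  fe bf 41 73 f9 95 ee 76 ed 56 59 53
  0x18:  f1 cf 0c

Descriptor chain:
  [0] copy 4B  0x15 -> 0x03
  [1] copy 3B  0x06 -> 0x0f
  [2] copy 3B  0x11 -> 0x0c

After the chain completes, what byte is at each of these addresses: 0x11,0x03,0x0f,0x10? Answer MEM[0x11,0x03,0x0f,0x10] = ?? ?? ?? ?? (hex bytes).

MEM[0x11,0x03,0x0f,0x10] = 0d 56 f1 26

[0] 0x15->0x03 len=4 : 56 59 53 f1
[1] 0x06->0x0f len=3 : f1 26 0d
[2] 0x11->0x0c len=3 : 0d ee 76
query mem[0x11]=0x0d, mem[0x03]=0x56, mem[0x0f]=0xf1, mem[0x10]=0x26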